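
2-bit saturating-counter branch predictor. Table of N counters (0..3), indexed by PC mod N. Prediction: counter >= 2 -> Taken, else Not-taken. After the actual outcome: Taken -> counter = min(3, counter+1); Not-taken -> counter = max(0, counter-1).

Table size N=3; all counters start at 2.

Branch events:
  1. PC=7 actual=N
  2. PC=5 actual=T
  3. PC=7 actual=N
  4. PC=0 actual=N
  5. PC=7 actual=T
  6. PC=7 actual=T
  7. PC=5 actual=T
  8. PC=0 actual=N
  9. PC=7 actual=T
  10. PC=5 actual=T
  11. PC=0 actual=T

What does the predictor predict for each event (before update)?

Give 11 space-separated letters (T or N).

Answer: T T N T N N T N T T N

Derivation:
Ev 1: PC=7 idx=1 pred=T actual=N -> ctr[1]=1
Ev 2: PC=5 idx=2 pred=T actual=T -> ctr[2]=3
Ev 3: PC=7 idx=1 pred=N actual=N -> ctr[1]=0
Ev 4: PC=0 idx=0 pred=T actual=N -> ctr[0]=1
Ev 5: PC=7 idx=1 pred=N actual=T -> ctr[1]=1
Ev 6: PC=7 idx=1 pred=N actual=T -> ctr[1]=2
Ev 7: PC=5 idx=2 pred=T actual=T -> ctr[2]=3
Ev 8: PC=0 idx=0 pred=N actual=N -> ctr[0]=0
Ev 9: PC=7 idx=1 pred=T actual=T -> ctr[1]=3
Ev 10: PC=5 idx=2 pred=T actual=T -> ctr[2]=3
Ev 11: PC=0 idx=0 pred=N actual=T -> ctr[0]=1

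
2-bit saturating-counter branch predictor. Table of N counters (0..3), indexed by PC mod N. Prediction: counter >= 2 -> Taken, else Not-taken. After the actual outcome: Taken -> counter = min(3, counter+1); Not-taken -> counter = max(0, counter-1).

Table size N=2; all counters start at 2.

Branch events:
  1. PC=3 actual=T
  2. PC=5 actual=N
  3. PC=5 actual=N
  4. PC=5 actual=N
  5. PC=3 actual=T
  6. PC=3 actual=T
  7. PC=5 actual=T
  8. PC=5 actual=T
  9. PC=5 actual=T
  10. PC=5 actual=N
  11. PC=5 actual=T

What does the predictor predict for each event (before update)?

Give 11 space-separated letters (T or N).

Ev 1: PC=3 idx=1 pred=T actual=T -> ctr[1]=3
Ev 2: PC=5 idx=1 pred=T actual=N -> ctr[1]=2
Ev 3: PC=5 idx=1 pred=T actual=N -> ctr[1]=1
Ev 4: PC=5 idx=1 pred=N actual=N -> ctr[1]=0
Ev 5: PC=3 idx=1 pred=N actual=T -> ctr[1]=1
Ev 6: PC=3 idx=1 pred=N actual=T -> ctr[1]=2
Ev 7: PC=5 idx=1 pred=T actual=T -> ctr[1]=3
Ev 8: PC=5 idx=1 pred=T actual=T -> ctr[1]=3
Ev 9: PC=5 idx=1 pred=T actual=T -> ctr[1]=3
Ev 10: PC=5 idx=1 pred=T actual=N -> ctr[1]=2
Ev 11: PC=5 idx=1 pred=T actual=T -> ctr[1]=3

Answer: T T T N N N T T T T T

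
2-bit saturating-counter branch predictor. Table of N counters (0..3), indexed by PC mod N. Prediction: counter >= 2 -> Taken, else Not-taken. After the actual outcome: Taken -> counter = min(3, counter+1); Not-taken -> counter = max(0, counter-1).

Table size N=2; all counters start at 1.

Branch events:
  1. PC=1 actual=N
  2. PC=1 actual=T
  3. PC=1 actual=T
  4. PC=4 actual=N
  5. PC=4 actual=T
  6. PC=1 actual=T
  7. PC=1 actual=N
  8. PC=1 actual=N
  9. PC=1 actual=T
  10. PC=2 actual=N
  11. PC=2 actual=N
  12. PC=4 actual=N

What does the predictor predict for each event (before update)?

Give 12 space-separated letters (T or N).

Ev 1: PC=1 idx=1 pred=N actual=N -> ctr[1]=0
Ev 2: PC=1 idx=1 pred=N actual=T -> ctr[1]=1
Ev 3: PC=1 idx=1 pred=N actual=T -> ctr[1]=2
Ev 4: PC=4 idx=0 pred=N actual=N -> ctr[0]=0
Ev 5: PC=4 idx=0 pred=N actual=T -> ctr[0]=1
Ev 6: PC=1 idx=1 pred=T actual=T -> ctr[1]=3
Ev 7: PC=1 idx=1 pred=T actual=N -> ctr[1]=2
Ev 8: PC=1 idx=1 pred=T actual=N -> ctr[1]=1
Ev 9: PC=1 idx=1 pred=N actual=T -> ctr[1]=2
Ev 10: PC=2 idx=0 pred=N actual=N -> ctr[0]=0
Ev 11: PC=2 idx=0 pred=N actual=N -> ctr[0]=0
Ev 12: PC=4 idx=0 pred=N actual=N -> ctr[0]=0

Answer: N N N N N T T T N N N N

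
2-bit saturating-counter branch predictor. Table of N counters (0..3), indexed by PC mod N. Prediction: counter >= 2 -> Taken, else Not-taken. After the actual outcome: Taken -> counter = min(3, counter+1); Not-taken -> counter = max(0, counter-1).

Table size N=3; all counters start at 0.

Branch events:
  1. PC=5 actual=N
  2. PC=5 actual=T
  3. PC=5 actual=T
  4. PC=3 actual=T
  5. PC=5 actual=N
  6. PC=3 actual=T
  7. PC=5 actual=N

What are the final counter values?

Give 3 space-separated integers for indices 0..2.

Ev 1: PC=5 idx=2 pred=N actual=N -> ctr[2]=0
Ev 2: PC=5 idx=2 pred=N actual=T -> ctr[2]=1
Ev 3: PC=5 idx=2 pred=N actual=T -> ctr[2]=2
Ev 4: PC=3 idx=0 pred=N actual=T -> ctr[0]=1
Ev 5: PC=5 idx=2 pred=T actual=N -> ctr[2]=1
Ev 6: PC=3 idx=0 pred=N actual=T -> ctr[0]=2
Ev 7: PC=5 idx=2 pred=N actual=N -> ctr[2]=0

Answer: 2 0 0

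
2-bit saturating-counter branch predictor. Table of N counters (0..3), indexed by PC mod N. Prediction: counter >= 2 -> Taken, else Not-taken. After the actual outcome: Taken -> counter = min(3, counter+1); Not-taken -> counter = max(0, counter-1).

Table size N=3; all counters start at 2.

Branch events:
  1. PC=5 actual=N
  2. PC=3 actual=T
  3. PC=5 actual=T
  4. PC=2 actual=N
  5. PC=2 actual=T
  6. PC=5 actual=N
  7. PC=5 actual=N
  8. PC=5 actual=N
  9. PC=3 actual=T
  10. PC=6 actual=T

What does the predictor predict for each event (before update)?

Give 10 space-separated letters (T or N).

Ev 1: PC=5 idx=2 pred=T actual=N -> ctr[2]=1
Ev 2: PC=3 idx=0 pred=T actual=T -> ctr[0]=3
Ev 3: PC=5 idx=2 pred=N actual=T -> ctr[2]=2
Ev 4: PC=2 idx=2 pred=T actual=N -> ctr[2]=1
Ev 5: PC=2 idx=2 pred=N actual=T -> ctr[2]=2
Ev 6: PC=5 idx=2 pred=T actual=N -> ctr[2]=1
Ev 7: PC=5 idx=2 pred=N actual=N -> ctr[2]=0
Ev 8: PC=5 idx=2 pred=N actual=N -> ctr[2]=0
Ev 9: PC=3 idx=0 pred=T actual=T -> ctr[0]=3
Ev 10: PC=6 idx=0 pred=T actual=T -> ctr[0]=3

Answer: T T N T N T N N T T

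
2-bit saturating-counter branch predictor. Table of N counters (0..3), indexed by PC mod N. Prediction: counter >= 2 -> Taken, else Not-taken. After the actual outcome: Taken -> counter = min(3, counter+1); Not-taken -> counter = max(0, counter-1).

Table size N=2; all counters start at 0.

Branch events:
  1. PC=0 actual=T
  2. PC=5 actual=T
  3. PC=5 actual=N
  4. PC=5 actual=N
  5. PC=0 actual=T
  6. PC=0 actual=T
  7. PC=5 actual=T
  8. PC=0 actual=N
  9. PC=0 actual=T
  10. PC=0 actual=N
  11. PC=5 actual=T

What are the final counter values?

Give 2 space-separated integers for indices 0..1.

Ev 1: PC=0 idx=0 pred=N actual=T -> ctr[0]=1
Ev 2: PC=5 idx=1 pred=N actual=T -> ctr[1]=1
Ev 3: PC=5 idx=1 pred=N actual=N -> ctr[1]=0
Ev 4: PC=5 idx=1 pred=N actual=N -> ctr[1]=0
Ev 5: PC=0 idx=0 pred=N actual=T -> ctr[0]=2
Ev 6: PC=0 idx=0 pred=T actual=T -> ctr[0]=3
Ev 7: PC=5 idx=1 pred=N actual=T -> ctr[1]=1
Ev 8: PC=0 idx=0 pred=T actual=N -> ctr[0]=2
Ev 9: PC=0 idx=0 pred=T actual=T -> ctr[0]=3
Ev 10: PC=0 idx=0 pred=T actual=N -> ctr[0]=2
Ev 11: PC=5 idx=1 pred=N actual=T -> ctr[1]=2

Answer: 2 2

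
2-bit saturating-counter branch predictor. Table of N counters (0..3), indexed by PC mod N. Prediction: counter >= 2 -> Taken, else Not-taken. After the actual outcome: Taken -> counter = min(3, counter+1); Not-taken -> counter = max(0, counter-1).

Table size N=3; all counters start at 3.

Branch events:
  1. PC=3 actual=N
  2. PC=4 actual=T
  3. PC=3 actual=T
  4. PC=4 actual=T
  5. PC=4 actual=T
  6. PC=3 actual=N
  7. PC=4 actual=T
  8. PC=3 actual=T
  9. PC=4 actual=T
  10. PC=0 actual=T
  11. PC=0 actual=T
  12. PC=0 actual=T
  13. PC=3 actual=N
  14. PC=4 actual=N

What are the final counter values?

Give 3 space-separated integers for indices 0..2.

Ev 1: PC=3 idx=0 pred=T actual=N -> ctr[0]=2
Ev 2: PC=4 idx=1 pred=T actual=T -> ctr[1]=3
Ev 3: PC=3 idx=0 pred=T actual=T -> ctr[0]=3
Ev 4: PC=4 idx=1 pred=T actual=T -> ctr[1]=3
Ev 5: PC=4 idx=1 pred=T actual=T -> ctr[1]=3
Ev 6: PC=3 idx=0 pred=T actual=N -> ctr[0]=2
Ev 7: PC=4 idx=1 pred=T actual=T -> ctr[1]=3
Ev 8: PC=3 idx=0 pred=T actual=T -> ctr[0]=3
Ev 9: PC=4 idx=1 pred=T actual=T -> ctr[1]=3
Ev 10: PC=0 idx=0 pred=T actual=T -> ctr[0]=3
Ev 11: PC=0 idx=0 pred=T actual=T -> ctr[0]=3
Ev 12: PC=0 idx=0 pred=T actual=T -> ctr[0]=3
Ev 13: PC=3 idx=0 pred=T actual=N -> ctr[0]=2
Ev 14: PC=4 idx=1 pred=T actual=N -> ctr[1]=2

Answer: 2 2 3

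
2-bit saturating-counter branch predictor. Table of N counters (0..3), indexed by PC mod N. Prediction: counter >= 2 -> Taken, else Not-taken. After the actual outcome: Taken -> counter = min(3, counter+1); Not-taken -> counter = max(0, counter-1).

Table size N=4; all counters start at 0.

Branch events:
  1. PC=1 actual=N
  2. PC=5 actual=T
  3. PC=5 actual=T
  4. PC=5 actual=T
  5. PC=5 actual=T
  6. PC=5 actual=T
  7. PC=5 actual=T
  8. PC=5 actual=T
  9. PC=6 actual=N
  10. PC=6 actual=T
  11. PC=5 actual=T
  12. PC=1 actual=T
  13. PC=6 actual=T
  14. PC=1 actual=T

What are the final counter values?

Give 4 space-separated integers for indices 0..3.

Answer: 0 3 2 0

Derivation:
Ev 1: PC=1 idx=1 pred=N actual=N -> ctr[1]=0
Ev 2: PC=5 idx=1 pred=N actual=T -> ctr[1]=1
Ev 3: PC=5 idx=1 pred=N actual=T -> ctr[1]=2
Ev 4: PC=5 idx=1 pred=T actual=T -> ctr[1]=3
Ev 5: PC=5 idx=1 pred=T actual=T -> ctr[1]=3
Ev 6: PC=5 idx=1 pred=T actual=T -> ctr[1]=3
Ev 7: PC=5 idx=1 pred=T actual=T -> ctr[1]=3
Ev 8: PC=5 idx=1 pred=T actual=T -> ctr[1]=3
Ev 9: PC=6 idx=2 pred=N actual=N -> ctr[2]=0
Ev 10: PC=6 idx=2 pred=N actual=T -> ctr[2]=1
Ev 11: PC=5 idx=1 pred=T actual=T -> ctr[1]=3
Ev 12: PC=1 idx=1 pred=T actual=T -> ctr[1]=3
Ev 13: PC=6 idx=2 pred=N actual=T -> ctr[2]=2
Ev 14: PC=1 idx=1 pred=T actual=T -> ctr[1]=3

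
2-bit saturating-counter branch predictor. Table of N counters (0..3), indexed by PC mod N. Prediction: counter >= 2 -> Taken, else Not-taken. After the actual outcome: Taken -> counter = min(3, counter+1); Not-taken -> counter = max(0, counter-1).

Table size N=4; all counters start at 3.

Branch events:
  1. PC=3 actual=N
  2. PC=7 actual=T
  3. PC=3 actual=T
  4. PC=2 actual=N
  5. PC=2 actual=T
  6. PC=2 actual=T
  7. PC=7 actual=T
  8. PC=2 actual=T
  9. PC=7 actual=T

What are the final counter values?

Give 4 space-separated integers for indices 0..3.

Answer: 3 3 3 3

Derivation:
Ev 1: PC=3 idx=3 pred=T actual=N -> ctr[3]=2
Ev 2: PC=7 idx=3 pred=T actual=T -> ctr[3]=3
Ev 3: PC=3 idx=3 pred=T actual=T -> ctr[3]=3
Ev 4: PC=2 idx=2 pred=T actual=N -> ctr[2]=2
Ev 5: PC=2 idx=2 pred=T actual=T -> ctr[2]=3
Ev 6: PC=2 idx=2 pred=T actual=T -> ctr[2]=3
Ev 7: PC=7 idx=3 pred=T actual=T -> ctr[3]=3
Ev 8: PC=2 idx=2 pred=T actual=T -> ctr[2]=3
Ev 9: PC=7 idx=3 pred=T actual=T -> ctr[3]=3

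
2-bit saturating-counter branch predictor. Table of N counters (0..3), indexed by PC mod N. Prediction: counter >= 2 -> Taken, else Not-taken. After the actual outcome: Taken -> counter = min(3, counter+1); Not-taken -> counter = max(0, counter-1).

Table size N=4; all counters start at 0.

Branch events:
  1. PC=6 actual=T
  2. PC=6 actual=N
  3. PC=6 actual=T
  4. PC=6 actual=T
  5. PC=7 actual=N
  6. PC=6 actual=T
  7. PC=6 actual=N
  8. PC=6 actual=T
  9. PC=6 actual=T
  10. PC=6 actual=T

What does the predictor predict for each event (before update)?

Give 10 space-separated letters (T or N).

Answer: N N N N N T T T T T

Derivation:
Ev 1: PC=6 idx=2 pred=N actual=T -> ctr[2]=1
Ev 2: PC=6 idx=2 pred=N actual=N -> ctr[2]=0
Ev 3: PC=6 idx=2 pred=N actual=T -> ctr[2]=1
Ev 4: PC=6 idx=2 pred=N actual=T -> ctr[2]=2
Ev 5: PC=7 idx=3 pred=N actual=N -> ctr[3]=0
Ev 6: PC=6 idx=2 pred=T actual=T -> ctr[2]=3
Ev 7: PC=6 idx=2 pred=T actual=N -> ctr[2]=2
Ev 8: PC=6 idx=2 pred=T actual=T -> ctr[2]=3
Ev 9: PC=6 idx=2 pred=T actual=T -> ctr[2]=3
Ev 10: PC=6 idx=2 pred=T actual=T -> ctr[2]=3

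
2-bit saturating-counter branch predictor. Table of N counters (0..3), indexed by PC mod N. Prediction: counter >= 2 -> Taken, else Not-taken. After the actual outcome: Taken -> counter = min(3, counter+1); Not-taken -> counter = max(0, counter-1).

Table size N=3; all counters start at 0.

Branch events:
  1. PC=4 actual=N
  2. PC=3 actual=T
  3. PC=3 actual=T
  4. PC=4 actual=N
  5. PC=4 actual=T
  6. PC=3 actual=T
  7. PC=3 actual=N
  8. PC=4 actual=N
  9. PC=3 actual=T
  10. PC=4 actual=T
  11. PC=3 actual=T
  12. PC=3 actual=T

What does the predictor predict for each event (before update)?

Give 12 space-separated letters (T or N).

Answer: N N N N N T T N T N T T

Derivation:
Ev 1: PC=4 idx=1 pred=N actual=N -> ctr[1]=0
Ev 2: PC=3 idx=0 pred=N actual=T -> ctr[0]=1
Ev 3: PC=3 idx=0 pred=N actual=T -> ctr[0]=2
Ev 4: PC=4 idx=1 pred=N actual=N -> ctr[1]=0
Ev 5: PC=4 idx=1 pred=N actual=T -> ctr[1]=1
Ev 6: PC=3 idx=0 pred=T actual=T -> ctr[0]=3
Ev 7: PC=3 idx=0 pred=T actual=N -> ctr[0]=2
Ev 8: PC=4 idx=1 pred=N actual=N -> ctr[1]=0
Ev 9: PC=3 idx=0 pred=T actual=T -> ctr[0]=3
Ev 10: PC=4 idx=1 pred=N actual=T -> ctr[1]=1
Ev 11: PC=3 idx=0 pred=T actual=T -> ctr[0]=3
Ev 12: PC=3 idx=0 pred=T actual=T -> ctr[0]=3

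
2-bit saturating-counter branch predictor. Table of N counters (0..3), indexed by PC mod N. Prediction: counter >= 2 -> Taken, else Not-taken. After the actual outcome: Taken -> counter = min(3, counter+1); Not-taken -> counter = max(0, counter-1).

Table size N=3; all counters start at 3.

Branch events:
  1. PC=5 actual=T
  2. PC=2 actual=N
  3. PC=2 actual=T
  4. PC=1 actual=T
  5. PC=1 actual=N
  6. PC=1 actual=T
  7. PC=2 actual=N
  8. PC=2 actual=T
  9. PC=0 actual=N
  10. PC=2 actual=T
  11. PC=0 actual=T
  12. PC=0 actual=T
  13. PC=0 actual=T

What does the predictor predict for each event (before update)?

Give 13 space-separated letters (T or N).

Ev 1: PC=5 idx=2 pred=T actual=T -> ctr[2]=3
Ev 2: PC=2 idx=2 pred=T actual=N -> ctr[2]=2
Ev 3: PC=2 idx=2 pred=T actual=T -> ctr[2]=3
Ev 4: PC=1 idx=1 pred=T actual=T -> ctr[1]=3
Ev 5: PC=1 idx=1 pred=T actual=N -> ctr[1]=2
Ev 6: PC=1 idx=1 pred=T actual=T -> ctr[1]=3
Ev 7: PC=2 idx=2 pred=T actual=N -> ctr[2]=2
Ev 8: PC=2 idx=2 pred=T actual=T -> ctr[2]=3
Ev 9: PC=0 idx=0 pred=T actual=N -> ctr[0]=2
Ev 10: PC=2 idx=2 pred=T actual=T -> ctr[2]=3
Ev 11: PC=0 idx=0 pred=T actual=T -> ctr[0]=3
Ev 12: PC=0 idx=0 pred=T actual=T -> ctr[0]=3
Ev 13: PC=0 idx=0 pred=T actual=T -> ctr[0]=3

Answer: T T T T T T T T T T T T T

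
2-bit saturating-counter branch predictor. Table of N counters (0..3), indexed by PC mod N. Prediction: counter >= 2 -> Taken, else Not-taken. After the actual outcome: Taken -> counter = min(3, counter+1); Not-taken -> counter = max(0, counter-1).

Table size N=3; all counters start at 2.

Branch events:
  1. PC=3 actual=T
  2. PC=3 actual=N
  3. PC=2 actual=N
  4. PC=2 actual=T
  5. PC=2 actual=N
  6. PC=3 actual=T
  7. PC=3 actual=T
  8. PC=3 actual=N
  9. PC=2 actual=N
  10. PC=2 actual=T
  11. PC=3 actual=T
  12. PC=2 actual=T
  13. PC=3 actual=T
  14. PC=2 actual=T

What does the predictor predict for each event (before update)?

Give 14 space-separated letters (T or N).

Answer: T T T N T T T T N N T N T T

Derivation:
Ev 1: PC=3 idx=0 pred=T actual=T -> ctr[0]=3
Ev 2: PC=3 idx=0 pred=T actual=N -> ctr[0]=2
Ev 3: PC=2 idx=2 pred=T actual=N -> ctr[2]=1
Ev 4: PC=2 idx=2 pred=N actual=T -> ctr[2]=2
Ev 5: PC=2 idx=2 pred=T actual=N -> ctr[2]=1
Ev 6: PC=3 idx=0 pred=T actual=T -> ctr[0]=3
Ev 7: PC=3 idx=0 pred=T actual=T -> ctr[0]=3
Ev 8: PC=3 idx=0 pred=T actual=N -> ctr[0]=2
Ev 9: PC=2 idx=2 pred=N actual=N -> ctr[2]=0
Ev 10: PC=2 idx=2 pred=N actual=T -> ctr[2]=1
Ev 11: PC=3 idx=0 pred=T actual=T -> ctr[0]=3
Ev 12: PC=2 idx=2 pred=N actual=T -> ctr[2]=2
Ev 13: PC=3 idx=0 pred=T actual=T -> ctr[0]=3
Ev 14: PC=2 idx=2 pred=T actual=T -> ctr[2]=3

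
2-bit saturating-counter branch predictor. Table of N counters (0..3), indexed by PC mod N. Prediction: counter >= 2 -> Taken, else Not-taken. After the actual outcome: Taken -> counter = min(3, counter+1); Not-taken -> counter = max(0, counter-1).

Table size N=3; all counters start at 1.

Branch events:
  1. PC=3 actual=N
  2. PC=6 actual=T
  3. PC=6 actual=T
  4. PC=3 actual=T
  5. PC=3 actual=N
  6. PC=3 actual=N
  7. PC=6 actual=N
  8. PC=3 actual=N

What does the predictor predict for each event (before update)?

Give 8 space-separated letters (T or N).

Ev 1: PC=3 idx=0 pred=N actual=N -> ctr[0]=0
Ev 2: PC=6 idx=0 pred=N actual=T -> ctr[0]=1
Ev 3: PC=6 idx=0 pred=N actual=T -> ctr[0]=2
Ev 4: PC=3 idx=0 pred=T actual=T -> ctr[0]=3
Ev 5: PC=3 idx=0 pred=T actual=N -> ctr[0]=2
Ev 6: PC=3 idx=0 pred=T actual=N -> ctr[0]=1
Ev 7: PC=6 idx=0 pred=N actual=N -> ctr[0]=0
Ev 8: PC=3 idx=0 pred=N actual=N -> ctr[0]=0

Answer: N N N T T T N N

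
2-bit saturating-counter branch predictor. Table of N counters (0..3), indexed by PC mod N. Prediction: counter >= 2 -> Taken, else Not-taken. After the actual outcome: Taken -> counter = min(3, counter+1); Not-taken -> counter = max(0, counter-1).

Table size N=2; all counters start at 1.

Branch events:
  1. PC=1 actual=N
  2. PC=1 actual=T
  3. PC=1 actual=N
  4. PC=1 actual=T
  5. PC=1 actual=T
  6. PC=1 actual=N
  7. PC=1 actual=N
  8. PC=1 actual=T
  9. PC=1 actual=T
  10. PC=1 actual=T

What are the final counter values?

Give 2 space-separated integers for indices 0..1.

Answer: 1 3

Derivation:
Ev 1: PC=1 idx=1 pred=N actual=N -> ctr[1]=0
Ev 2: PC=1 idx=1 pred=N actual=T -> ctr[1]=1
Ev 3: PC=1 idx=1 pred=N actual=N -> ctr[1]=0
Ev 4: PC=1 idx=1 pred=N actual=T -> ctr[1]=1
Ev 5: PC=1 idx=1 pred=N actual=T -> ctr[1]=2
Ev 6: PC=1 idx=1 pred=T actual=N -> ctr[1]=1
Ev 7: PC=1 idx=1 pred=N actual=N -> ctr[1]=0
Ev 8: PC=1 idx=1 pred=N actual=T -> ctr[1]=1
Ev 9: PC=1 idx=1 pred=N actual=T -> ctr[1]=2
Ev 10: PC=1 idx=1 pred=T actual=T -> ctr[1]=3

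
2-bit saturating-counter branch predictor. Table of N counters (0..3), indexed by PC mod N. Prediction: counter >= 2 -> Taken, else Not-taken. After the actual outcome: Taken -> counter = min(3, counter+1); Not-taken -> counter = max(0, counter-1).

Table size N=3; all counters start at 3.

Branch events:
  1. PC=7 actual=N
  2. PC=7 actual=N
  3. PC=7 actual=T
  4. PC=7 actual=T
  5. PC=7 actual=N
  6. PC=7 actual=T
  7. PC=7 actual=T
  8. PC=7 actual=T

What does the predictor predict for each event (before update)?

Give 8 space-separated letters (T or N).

Ev 1: PC=7 idx=1 pred=T actual=N -> ctr[1]=2
Ev 2: PC=7 idx=1 pred=T actual=N -> ctr[1]=1
Ev 3: PC=7 idx=1 pred=N actual=T -> ctr[1]=2
Ev 4: PC=7 idx=1 pred=T actual=T -> ctr[1]=3
Ev 5: PC=7 idx=1 pred=T actual=N -> ctr[1]=2
Ev 6: PC=7 idx=1 pred=T actual=T -> ctr[1]=3
Ev 7: PC=7 idx=1 pred=T actual=T -> ctr[1]=3
Ev 8: PC=7 idx=1 pred=T actual=T -> ctr[1]=3

Answer: T T N T T T T T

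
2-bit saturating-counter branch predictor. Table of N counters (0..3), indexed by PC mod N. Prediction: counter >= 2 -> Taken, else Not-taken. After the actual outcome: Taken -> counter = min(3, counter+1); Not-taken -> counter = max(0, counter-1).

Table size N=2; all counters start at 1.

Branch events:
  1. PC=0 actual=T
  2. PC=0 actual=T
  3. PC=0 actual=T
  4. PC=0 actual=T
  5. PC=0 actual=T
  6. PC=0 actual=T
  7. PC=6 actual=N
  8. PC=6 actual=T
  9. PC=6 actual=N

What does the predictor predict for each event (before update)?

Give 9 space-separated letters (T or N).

Answer: N T T T T T T T T

Derivation:
Ev 1: PC=0 idx=0 pred=N actual=T -> ctr[0]=2
Ev 2: PC=0 idx=0 pred=T actual=T -> ctr[0]=3
Ev 3: PC=0 idx=0 pred=T actual=T -> ctr[0]=3
Ev 4: PC=0 idx=0 pred=T actual=T -> ctr[0]=3
Ev 5: PC=0 idx=0 pred=T actual=T -> ctr[0]=3
Ev 6: PC=0 idx=0 pred=T actual=T -> ctr[0]=3
Ev 7: PC=6 idx=0 pred=T actual=N -> ctr[0]=2
Ev 8: PC=6 idx=0 pred=T actual=T -> ctr[0]=3
Ev 9: PC=6 idx=0 pred=T actual=N -> ctr[0]=2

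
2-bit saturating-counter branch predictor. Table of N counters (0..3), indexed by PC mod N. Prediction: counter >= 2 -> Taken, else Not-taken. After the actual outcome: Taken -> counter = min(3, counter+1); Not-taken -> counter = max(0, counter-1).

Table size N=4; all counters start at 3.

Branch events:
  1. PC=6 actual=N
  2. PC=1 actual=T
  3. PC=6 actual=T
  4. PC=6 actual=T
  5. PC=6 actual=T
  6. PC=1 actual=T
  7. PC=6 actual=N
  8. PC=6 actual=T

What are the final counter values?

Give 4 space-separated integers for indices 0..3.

Ev 1: PC=6 idx=2 pred=T actual=N -> ctr[2]=2
Ev 2: PC=1 idx=1 pred=T actual=T -> ctr[1]=3
Ev 3: PC=6 idx=2 pred=T actual=T -> ctr[2]=3
Ev 4: PC=6 idx=2 pred=T actual=T -> ctr[2]=3
Ev 5: PC=6 idx=2 pred=T actual=T -> ctr[2]=3
Ev 6: PC=1 idx=1 pred=T actual=T -> ctr[1]=3
Ev 7: PC=6 idx=2 pred=T actual=N -> ctr[2]=2
Ev 8: PC=6 idx=2 pred=T actual=T -> ctr[2]=3

Answer: 3 3 3 3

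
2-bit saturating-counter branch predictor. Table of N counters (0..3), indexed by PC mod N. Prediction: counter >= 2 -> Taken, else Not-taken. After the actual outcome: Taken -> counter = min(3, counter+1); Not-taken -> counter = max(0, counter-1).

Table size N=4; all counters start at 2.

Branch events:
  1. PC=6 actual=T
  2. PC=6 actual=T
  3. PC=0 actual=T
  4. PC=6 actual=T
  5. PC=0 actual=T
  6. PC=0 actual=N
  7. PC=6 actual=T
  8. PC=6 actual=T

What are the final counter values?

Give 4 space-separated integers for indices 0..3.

Ev 1: PC=6 idx=2 pred=T actual=T -> ctr[2]=3
Ev 2: PC=6 idx=2 pred=T actual=T -> ctr[2]=3
Ev 3: PC=0 idx=0 pred=T actual=T -> ctr[0]=3
Ev 4: PC=6 idx=2 pred=T actual=T -> ctr[2]=3
Ev 5: PC=0 idx=0 pred=T actual=T -> ctr[0]=3
Ev 6: PC=0 idx=0 pred=T actual=N -> ctr[0]=2
Ev 7: PC=6 idx=2 pred=T actual=T -> ctr[2]=3
Ev 8: PC=6 idx=2 pred=T actual=T -> ctr[2]=3

Answer: 2 2 3 2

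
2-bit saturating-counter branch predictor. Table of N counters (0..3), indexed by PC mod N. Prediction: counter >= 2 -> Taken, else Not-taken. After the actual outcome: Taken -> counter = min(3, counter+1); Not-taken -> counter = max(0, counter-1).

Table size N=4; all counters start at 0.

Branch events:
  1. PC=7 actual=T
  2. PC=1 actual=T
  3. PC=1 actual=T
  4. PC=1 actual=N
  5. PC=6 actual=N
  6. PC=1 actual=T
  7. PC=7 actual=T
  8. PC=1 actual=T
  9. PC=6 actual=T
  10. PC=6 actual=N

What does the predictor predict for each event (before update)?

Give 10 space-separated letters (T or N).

Ev 1: PC=7 idx=3 pred=N actual=T -> ctr[3]=1
Ev 2: PC=1 idx=1 pred=N actual=T -> ctr[1]=1
Ev 3: PC=1 idx=1 pred=N actual=T -> ctr[1]=2
Ev 4: PC=1 idx=1 pred=T actual=N -> ctr[1]=1
Ev 5: PC=6 idx=2 pred=N actual=N -> ctr[2]=0
Ev 6: PC=1 idx=1 pred=N actual=T -> ctr[1]=2
Ev 7: PC=7 idx=3 pred=N actual=T -> ctr[3]=2
Ev 8: PC=1 idx=1 pred=T actual=T -> ctr[1]=3
Ev 9: PC=6 idx=2 pred=N actual=T -> ctr[2]=1
Ev 10: PC=6 idx=2 pred=N actual=N -> ctr[2]=0

Answer: N N N T N N N T N N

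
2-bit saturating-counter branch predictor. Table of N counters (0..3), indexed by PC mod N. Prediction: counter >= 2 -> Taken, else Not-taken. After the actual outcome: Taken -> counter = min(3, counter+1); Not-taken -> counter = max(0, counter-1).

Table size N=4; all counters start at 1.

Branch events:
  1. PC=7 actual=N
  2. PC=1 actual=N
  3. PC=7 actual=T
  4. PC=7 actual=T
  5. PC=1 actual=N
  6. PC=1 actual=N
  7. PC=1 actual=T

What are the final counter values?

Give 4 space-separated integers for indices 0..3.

Answer: 1 1 1 2

Derivation:
Ev 1: PC=7 idx=3 pred=N actual=N -> ctr[3]=0
Ev 2: PC=1 idx=1 pred=N actual=N -> ctr[1]=0
Ev 3: PC=7 idx=3 pred=N actual=T -> ctr[3]=1
Ev 4: PC=7 idx=3 pred=N actual=T -> ctr[3]=2
Ev 5: PC=1 idx=1 pred=N actual=N -> ctr[1]=0
Ev 6: PC=1 idx=1 pred=N actual=N -> ctr[1]=0
Ev 7: PC=1 idx=1 pred=N actual=T -> ctr[1]=1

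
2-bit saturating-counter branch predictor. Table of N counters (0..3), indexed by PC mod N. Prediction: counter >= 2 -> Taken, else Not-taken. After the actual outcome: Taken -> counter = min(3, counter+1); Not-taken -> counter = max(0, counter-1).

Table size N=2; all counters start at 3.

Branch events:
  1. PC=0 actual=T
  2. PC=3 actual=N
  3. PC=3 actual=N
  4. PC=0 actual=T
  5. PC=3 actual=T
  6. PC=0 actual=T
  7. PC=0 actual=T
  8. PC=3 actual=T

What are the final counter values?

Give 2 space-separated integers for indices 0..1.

Answer: 3 3

Derivation:
Ev 1: PC=0 idx=0 pred=T actual=T -> ctr[0]=3
Ev 2: PC=3 idx=1 pred=T actual=N -> ctr[1]=2
Ev 3: PC=3 idx=1 pred=T actual=N -> ctr[1]=1
Ev 4: PC=0 idx=0 pred=T actual=T -> ctr[0]=3
Ev 5: PC=3 idx=1 pred=N actual=T -> ctr[1]=2
Ev 6: PC=0 idx=0 pred=T actual=T -> ctr[0]=3
Ev 7: PC=0 idx=0 pred=T actual=T -> ctr[0]=3
Ev 8: PC=3 idx=1 pred=T actual=T -> ctr[1]=3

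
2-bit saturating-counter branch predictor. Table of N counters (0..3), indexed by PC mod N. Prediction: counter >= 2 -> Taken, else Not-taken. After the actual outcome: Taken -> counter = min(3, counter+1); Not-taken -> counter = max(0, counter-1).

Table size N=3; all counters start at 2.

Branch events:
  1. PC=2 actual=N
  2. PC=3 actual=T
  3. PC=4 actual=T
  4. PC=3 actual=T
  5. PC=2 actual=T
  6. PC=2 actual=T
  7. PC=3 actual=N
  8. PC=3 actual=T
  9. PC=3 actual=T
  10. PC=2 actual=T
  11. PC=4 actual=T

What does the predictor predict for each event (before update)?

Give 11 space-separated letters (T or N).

Ev 1: PC=2 idx=2 pred=T actual=N -> ctr[2]=1
Ev 2: PC=3 idx=0 pred=T actual=T -> ctr[0]=3
Ev 3: PC=4 idx=1 pred=T actual=T -> ctr[1]=3
Ev 4: PC=3 idx=0 pred=T actual=T -> ctr[0]=3
Ev 5: PC=2 idx=2 pred=N actual=T -> ctr[2]=2
Ev 6: PC=2 idx=2 pred=T actual=T -> ctr[2]=3
Ev 7: PC=3 idx=0 pred=T actual=N -> ctr[0]=2
Ev 8: PC=3 idx=0 pred=T actual=T -> ctr[0]=3
Ev 9: PC=3 idx=0 pred=T actual=T -> ctr[0]=3
Ev 10: PC=2 idx=2 pred=T actual=T -> ctr[2]=3
Ev 11: PC=4 idx=1 pred=T actual=T -> ctr[1]=3

Answer: T T T T N T T T T T T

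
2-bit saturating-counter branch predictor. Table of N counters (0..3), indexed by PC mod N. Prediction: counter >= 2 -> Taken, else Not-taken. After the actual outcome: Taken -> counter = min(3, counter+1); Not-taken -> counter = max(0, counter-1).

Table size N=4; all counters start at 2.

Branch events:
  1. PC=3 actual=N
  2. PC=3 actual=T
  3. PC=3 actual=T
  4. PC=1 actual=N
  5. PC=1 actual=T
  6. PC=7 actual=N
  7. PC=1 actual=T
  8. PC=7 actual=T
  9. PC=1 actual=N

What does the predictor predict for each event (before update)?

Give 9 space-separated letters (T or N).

Ev 1: PC=3 idx=3 pred=T actual=N -> ctr[3]=1
Ev 2: PC=3 idx=3 pred=N actual=T -> ctr[3]=2
Ev 3: PC=3 idx=3 pred=T actual=T -> ctr[3]=3
Ev 4: PC=1 idx=1 pred=T actual=N -> ctr[1]=1
Ev 5: PC=1 idx=1 pred=N actual=T -> ctr[1]=2
Ev 6: PC=7 idx=3 pred=T actual=N -> ctr[3]=2
Ev 7: PC=1 idx=1 pred=T actual=T -> ctr[1]=3
Ev 8: PC=7 idx=3 pred=T actual=T -> ctr[3]=3
Ev 9: PC=1 idx=1 pred=T actual=N -> ctr[1]=2

Answer: T N T T N T T T T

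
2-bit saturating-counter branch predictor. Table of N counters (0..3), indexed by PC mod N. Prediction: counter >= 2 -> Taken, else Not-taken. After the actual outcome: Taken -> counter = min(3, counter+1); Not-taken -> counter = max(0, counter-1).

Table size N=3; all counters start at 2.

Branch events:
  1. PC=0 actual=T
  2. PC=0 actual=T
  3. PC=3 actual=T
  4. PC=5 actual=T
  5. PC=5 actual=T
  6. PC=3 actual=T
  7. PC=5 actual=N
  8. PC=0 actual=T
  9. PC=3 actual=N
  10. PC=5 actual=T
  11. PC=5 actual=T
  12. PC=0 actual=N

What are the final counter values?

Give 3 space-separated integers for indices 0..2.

Ev 1: PC=0 idx=0 pred=T actual=T -> ctr[0]=3
Ev 2: PC=0 idx=0 pred=T actual=T -> ctr[0]=3
Ev 3: PC=3 idx=0 pred=T actual=T -> ctr[0]=3
Ev 4: PC=5 idx=2 pred=T actual=T -> ctr[2]=3
Ev 5: PC=5 idx=2 pred=T actual=T -> ctr[2]=3
Ev 6: PC=3 idx=0 pred=T actual=T -> ctr[0]=3
Ev 7: PC=5 idx=2 pred=T actual=N -> ctr[2]=2
Ev 8: PC=0 idx=0 pred=T actual=T -> ctr[0]=3
Ev 9: PC=3 idx=0 pred=T actual=N -> ctr[0]=2
Ev 10: PC=5 idx=2 pred=T actual=T -> ctr[2]=3
Ev 11: PC=5 idx=2 pred=T actual=T -> ctr[2]=3
Ev 12: PC=0 idx=0 pred=T actual=N -> ctr[0]=1

Answer: 1 2 3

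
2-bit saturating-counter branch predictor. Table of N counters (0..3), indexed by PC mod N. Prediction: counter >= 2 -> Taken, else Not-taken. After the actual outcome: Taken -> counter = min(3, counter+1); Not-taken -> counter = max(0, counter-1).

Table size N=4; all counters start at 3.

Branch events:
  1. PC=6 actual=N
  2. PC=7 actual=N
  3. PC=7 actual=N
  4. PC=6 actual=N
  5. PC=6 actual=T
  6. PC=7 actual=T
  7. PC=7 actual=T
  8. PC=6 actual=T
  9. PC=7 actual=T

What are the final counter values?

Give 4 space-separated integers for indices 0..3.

Answer: 3 3 3 3

Derivation:
Ev 1: PC=6 idx=2 pred=T actual=N -> ctr[2]=2
Ev 2: PC=7 idx=3 pred=T actual=N -> ctr[3]=2
Ev 3: PC=7 idx=3 pred=T actual=N -> ctr[3]=1
Ev 4: PC=6 idx=2 pred=T actual=N -> ctr[2]=1
Ev 5: PC=6 idx=2 pred=N actual=T -> ctr[2]=2
Ev 6: PC=7 idx=3 pred=N actual=T -> ctr[3]=2
Ev 7: PC=7 idx=3 pred=T actual=T -> ctr[3]=3
Ev 8: PC=6 idx=2 pred=T actual=T -> ctr[2]=3
Ev 9: PC=7 idx=3 pred=T actual=T -> ctr[3]=3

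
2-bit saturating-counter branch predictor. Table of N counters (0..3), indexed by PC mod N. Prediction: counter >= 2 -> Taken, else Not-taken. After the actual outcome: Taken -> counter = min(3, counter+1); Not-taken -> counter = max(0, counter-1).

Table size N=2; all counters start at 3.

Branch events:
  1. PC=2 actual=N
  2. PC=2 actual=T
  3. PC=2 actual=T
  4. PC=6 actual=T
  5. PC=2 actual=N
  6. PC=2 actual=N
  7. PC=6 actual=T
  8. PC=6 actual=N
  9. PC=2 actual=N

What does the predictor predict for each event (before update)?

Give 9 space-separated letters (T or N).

Answer: T T T T T T N T N

Derivation:
Ev 1: PC=2 idx=0 pred=T actual=N -> ctr[0]=2
Ev 2: PC=2 idx=0 pred=T actual=T -> ctr[0]=3
Ev 3: PC=2 idx=0 pred=T actual=T -> ctr[0]=3
Ev 4: PC=6 idx=0 pred=T actual=T -> ctr[0]=3
Ev 5: PC=2 idx=0 pred=T actual=N -> ctr[0]=2
Ev 6: PC=2 idx=0 pred=T actual=N -> ctr[0]=1
Ev 7: PC=6 idx=0 pred=N actual=T -> ctr[0]=2
Ev 8: PC=6 idx=0 pred=T actual=N -> ctr[0]=1
Ev 9: PC=2 idx=0 pred=N actual=N -> ctr[0]=0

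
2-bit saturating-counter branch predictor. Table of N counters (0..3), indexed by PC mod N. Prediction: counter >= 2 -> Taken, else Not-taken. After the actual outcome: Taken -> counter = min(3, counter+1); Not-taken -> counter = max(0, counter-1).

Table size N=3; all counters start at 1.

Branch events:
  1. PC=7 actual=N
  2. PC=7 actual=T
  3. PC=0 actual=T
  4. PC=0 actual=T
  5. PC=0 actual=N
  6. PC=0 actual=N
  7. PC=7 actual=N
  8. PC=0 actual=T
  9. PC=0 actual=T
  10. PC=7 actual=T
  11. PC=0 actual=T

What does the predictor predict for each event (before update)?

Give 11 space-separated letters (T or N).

Ev 1: PC=7 idx=1 pred=N actual=N -> ctr[1]=0
Ev 2: PC=7 idx=1 pred=N actual=T -> ctr[1]=1
Ev 3: PC=0 idx=0 pred=N actual=T -> ctr[0]=2
Ev 4: PC=0 idx=0 pred=T actual=T -> ctr[0]=3
Ev 5: PC=0 idx=0 pred=T actual=N -> ctr[0]=2
Ev 6: PC=0 idx=0 pred=T actual=N -> ctr[0]=1
Ev 7: PC=7 idx=1 pred=N actual=N -> ctr[1]=0
Ev 8: PC=0 idx=0 pred=N actual=T -> ctr[0]=2
Ev 9: PC=0 idx=0 pred=T actual=T -> ctr[0]=3
Ev 10: PC=7 idx=1 pred=N actual=T -> ctr[1]=1
Ev 11: PC=0 idx=0 pred=T actual=T -> ctr[0]=3

Answer: N N N T T T N N T N T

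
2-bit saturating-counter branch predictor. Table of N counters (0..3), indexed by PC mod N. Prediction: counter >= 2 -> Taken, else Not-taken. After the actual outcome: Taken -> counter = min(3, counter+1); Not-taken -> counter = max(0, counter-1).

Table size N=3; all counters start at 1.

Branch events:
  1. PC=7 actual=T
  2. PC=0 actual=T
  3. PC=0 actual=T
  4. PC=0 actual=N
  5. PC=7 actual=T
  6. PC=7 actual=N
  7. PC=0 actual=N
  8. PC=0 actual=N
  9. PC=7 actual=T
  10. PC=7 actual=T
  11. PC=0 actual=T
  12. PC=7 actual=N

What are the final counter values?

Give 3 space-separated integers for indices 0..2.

Ev 1: PC=7 idx=1 pred=N actual=T -> ctr[1]=2
Ev 2: PC=0 idx=0 pred=N actual=T -> ctr[0]=2
Ev 3: PC=0 idx=0 pred=T actual=T -> ctr[0]=3
Ev 4: PC=0 idx=0 pred=T actual=N -> ctr[0]=2
Ev 5: PC=7 idx=1 pred=T actual=T -> ctr[1]=3
Ev 6: PC=7 idx=1 pred=T actual=N -> ctr[1]=2
Ev 7: PC=0 idx=0 pred=T actual=N -> ctr[0]=1
Ev 8: PC=0 idx=0 pred=N actual=N -> ctr[0]=0
Ev 9: PC=7 idx=1 pred=T actual=T -> ctr[1]=3
Ev 10: PC=7 idx=1 pred=T actual=T -> ctr[1]=3
Ev 11: PC=0 idx=0 pred=N actual=T -> ctr[0]=1
Ev 12: PC=7 idx=1 pred=T actual=N -> ctr[1]=2

Answer: 1 2 1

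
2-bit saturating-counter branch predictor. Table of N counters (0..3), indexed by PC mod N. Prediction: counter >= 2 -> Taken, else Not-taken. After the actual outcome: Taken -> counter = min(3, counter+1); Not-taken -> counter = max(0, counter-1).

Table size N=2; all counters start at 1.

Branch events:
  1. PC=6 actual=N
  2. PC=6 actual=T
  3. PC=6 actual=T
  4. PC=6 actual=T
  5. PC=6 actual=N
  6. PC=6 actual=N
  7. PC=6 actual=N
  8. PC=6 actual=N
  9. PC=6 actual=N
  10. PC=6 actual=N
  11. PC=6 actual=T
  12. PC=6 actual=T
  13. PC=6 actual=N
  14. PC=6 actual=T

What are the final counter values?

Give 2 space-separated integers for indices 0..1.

Ev 1: PC=6 idx=0 pred=N actual=N -> ctr[0]=0
Ev 2: PC=6 idx=0 pred=N actual=T -> ctr[0]=1
Ev 3: PC=6 idx=0 pred=N actual=T -> ctr[0]=2
Ev 4: PC=6 idx=0 pred=T actual=T -> ctr[0]=3
Ev 5: PC=6 idx=0 pred=T actual=N -> ctr[0]=2
Ev 6: PC=6 idx=0 pred=T actual=N -> ctr[0]=1
Ev 7: PC=6 idx=0 pred=N actual=N -> ctr[0]=0
Ev 8: PC=6 idx=0 pred=N actual=N -> ctr[0]=0
Ev 9: PC=6 idx=0 pred=N actual=N -> ctr[0]=0
Ev 10: PC=6 idx=0 pred=N actual=N -> ctr[0]=0
Ev 11: PC=6 idx=0 pred=N actual=T -> ctr[0]=1
Ev 12: PC=6 idx=0 pred=N actual=T -> ctr[0]=2
Ev 13: PC=6 idx=0 pred=T actual=N -> ctr[0]=1
Ev 14: PC=6 idx=0 pred=N actual=T -> ctr[0]=2

Answer: 2 1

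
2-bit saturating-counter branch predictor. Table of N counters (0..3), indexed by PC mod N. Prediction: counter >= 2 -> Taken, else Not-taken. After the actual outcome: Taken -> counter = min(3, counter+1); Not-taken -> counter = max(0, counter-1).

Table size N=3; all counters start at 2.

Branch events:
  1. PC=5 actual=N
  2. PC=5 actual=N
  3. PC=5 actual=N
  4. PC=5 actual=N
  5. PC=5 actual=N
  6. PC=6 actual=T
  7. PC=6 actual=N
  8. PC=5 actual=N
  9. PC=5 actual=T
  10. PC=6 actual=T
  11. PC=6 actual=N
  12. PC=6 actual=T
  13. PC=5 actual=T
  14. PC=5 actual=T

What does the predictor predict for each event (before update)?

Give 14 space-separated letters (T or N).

Answer: T N N N N T T N N T T T N T

Derivation:
Ev 1: PC=5 idx=2 pred=T actual=N -> ctr[2]=1
Ev 2: PC=5 idx=2 pred=N actual=N -> ctr[2]=0
Ev 3: PC=5 idx=2 pred=N actual=N -> ctr[2]=0
Ev 4: PC=5 idx=2 pred=N actual=N -> ctr[2]=0
Ev 5: PC=5 idx=2 pred=N actual=N -> ctr[2]=0
Ev 6: PC=6 idx=0 pred=T actual=T -> ctr[0]=3
Ev 7: PC=6 idx=0 pred=T actual=N -> ctr[0]=2
Ev 8: PC=5 idx=2 pred=N actual=N -> ctr[2]=0
Ev 9: PC=5 idx=2 pred=N actual=T -> ctr[2]=1
Ev 10: PC=6 idx=0 pred=T actual=T -> ctr[0]=3
Ev 11: PC=6 idx=0 pred=T actual=N -> ctr[0]=2
Ev 12: PC=6 idx=0 pred=T actual=T -> ctr[0]=3
Ev 13: PC=5 idx=2 pred=N actual=T -> ctr[2]=2
Ev 14: PC=5 idx=2 pred=T actual=T -> ctr[2]=3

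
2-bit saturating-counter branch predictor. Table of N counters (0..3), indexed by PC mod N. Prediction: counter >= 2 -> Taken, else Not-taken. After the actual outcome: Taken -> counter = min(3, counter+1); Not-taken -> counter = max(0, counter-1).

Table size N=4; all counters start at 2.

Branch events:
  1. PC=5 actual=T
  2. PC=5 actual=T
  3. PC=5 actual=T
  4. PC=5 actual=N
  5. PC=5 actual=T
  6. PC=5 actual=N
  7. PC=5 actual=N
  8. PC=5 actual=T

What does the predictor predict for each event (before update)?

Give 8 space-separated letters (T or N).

Answer: T T T T T T T N

Derivation:
Ev 1: PC=5 idx=1 pred=T actual=T -> ctr[1]=3
Ev 2: PC=5 idx=1 pred=T actual=T -> ctr[1]=3
Ev 3: PC=5 idx=1 pred=T actual=T -> ctr[1]=3
Ev 4: PC=5 idx=1 pred=T actual=N -> ctr[1]=2
Ev 5: PC=5 idx=1 pred=T actual=T -> ctr[1]=3
Ev 6: PC=5 idx=1 pred=T actual=N -> ctr[1]=2
Ev 7: PC=5 idx=1 pred=T actual=N -> ctr[1]=1
Ev 8: PC=5 idx=1 pred=N actual=T -> ctr[1]=2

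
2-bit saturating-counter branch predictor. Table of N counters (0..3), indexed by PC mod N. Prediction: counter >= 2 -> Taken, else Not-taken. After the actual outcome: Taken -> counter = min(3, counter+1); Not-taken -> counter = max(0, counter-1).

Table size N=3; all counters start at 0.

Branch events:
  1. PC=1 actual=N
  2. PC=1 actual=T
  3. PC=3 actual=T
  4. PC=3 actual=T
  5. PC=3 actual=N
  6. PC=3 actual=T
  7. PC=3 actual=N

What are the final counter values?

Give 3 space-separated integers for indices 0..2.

Ev 1: PC=1 idx=1 pred=N actual=N -> ctr[1]=0
Ev 2: PC=1 idx=1 pred=N actual=T -> ctr[1]=1
Ev 3: PC=3 idx=0 pred=N actual=T -> ctr[0]=1
Ev 4: PC=3 idx=0 pred=N actual=T -> ctr[0]=2
Ev 5: PC=3 idx=0 pred=T actual=N -> ctr[0]=1
Ev 6: PC=3 idx=0 pred=N actual=T -> ctr[0]=2
Ev 7: PC=3 idx=0 pred=T actual=N -> ctr[0]=1

Answer: 1 1 0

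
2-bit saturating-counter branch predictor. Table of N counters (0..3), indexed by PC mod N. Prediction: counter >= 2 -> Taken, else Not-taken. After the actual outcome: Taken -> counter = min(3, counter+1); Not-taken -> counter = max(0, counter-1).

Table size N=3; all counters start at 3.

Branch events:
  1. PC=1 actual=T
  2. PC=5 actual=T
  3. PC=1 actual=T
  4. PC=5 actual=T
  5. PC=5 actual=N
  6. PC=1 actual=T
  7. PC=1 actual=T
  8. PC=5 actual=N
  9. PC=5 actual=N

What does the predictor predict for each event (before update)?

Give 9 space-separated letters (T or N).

Answer: T T T T T T T T N

Derivation:
Ev 1: PC=1 idx=1 pred=T actual=T -> ctr[1]=3
Ev 2: PC=5 idx=2 pred=T actual=T -> ctr[2]=3
Ev 3: PC=1 idx=1 pred=T actual=T -> ctr[1]=3
Ev 4: PC=5 idx=2 pred=T actual=T -> ctr[2]=3
Ev 5: PC=5 idx=2 pred=T actual=N -> ctr[2]=2
Ev 6: PC=1 idx=1 pred=T actual=T -> ctr[1]=3
Ev 7: PC=1 idx=1 pred=T actual=T -> ctr[1]=3
Ev 8: PC=5 idx=2 pred=T actual=N -> ctr[2]=1
Ev 9: PC=5 idx=2 pred=N actual=N -> ctr[2]=0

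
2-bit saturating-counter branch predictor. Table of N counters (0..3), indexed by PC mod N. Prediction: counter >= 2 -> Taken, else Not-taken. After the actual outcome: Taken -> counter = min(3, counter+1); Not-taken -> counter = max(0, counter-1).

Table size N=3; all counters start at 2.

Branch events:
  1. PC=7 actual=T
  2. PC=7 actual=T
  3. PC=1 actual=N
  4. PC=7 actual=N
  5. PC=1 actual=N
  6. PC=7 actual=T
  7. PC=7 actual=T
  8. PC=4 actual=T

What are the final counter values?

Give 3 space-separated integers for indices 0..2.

Answer: 2 3 2

Derivation:
Ev 1: PC=7 idx=1 pred=T actual=T -> ctr[1]=3
Ev 2: PC=7 idx=1 pred=T actual=T -> ctr[1]=3
Ev 3: PC=1 idx=1 pred=T actual=N -> ctr[1]=2
Ev 4: PC=7 idx=1 pred=T actual=N -> ctr[1]=1
Ev 5: PC=1 idx=1 pred=N actual=N -> ctr[1]=0
Ev 6: PC=7 idx=1 pred=N actual=T -> ctr[1]=1
Ev 7: PC=7 idx=1 pred=N actual=T -> ctr[1]=2
Ev 8: PC=4 idx=1 pred=T actual=T -> ctr[1]=3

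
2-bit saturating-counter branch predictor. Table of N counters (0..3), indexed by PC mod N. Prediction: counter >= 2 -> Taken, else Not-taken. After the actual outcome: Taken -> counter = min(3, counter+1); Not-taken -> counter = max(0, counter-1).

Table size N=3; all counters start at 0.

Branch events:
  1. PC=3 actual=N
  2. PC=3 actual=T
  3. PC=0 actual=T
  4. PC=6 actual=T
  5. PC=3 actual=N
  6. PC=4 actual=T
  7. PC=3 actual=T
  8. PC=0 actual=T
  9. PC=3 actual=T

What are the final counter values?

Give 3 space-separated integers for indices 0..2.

Answer: 3 1 0

Derivation:
Ev 1: PC=3 idx=0 pred=N actual=N -> ctr[0]=0
Ev 2: PC=3 idx=0 pred=N actual=T -> ctr[0]=1
Ev 3: PC=0 idx=0 pred=N actual=T -> ctr[0]=2
Ev 4: PC=6 idx=0 pred=T actual=T -> ctr[0]=3
Ev 5: PC=3 idx=0 pred=T actual=N -> ctr[0]=2
Ev 6: PC=4 idx=1 pred=N actual=T -> ctr[1]=1
Ev 7: PC=3 idx=0 pred=T actual=T -> ctr[0]=3
Ev 8: PC=0 idx=0 pred=T actual=T -> ctr[0]=3
Ev 9: PC=3 idx=0 pred=T actual=T -> ctr[0]=3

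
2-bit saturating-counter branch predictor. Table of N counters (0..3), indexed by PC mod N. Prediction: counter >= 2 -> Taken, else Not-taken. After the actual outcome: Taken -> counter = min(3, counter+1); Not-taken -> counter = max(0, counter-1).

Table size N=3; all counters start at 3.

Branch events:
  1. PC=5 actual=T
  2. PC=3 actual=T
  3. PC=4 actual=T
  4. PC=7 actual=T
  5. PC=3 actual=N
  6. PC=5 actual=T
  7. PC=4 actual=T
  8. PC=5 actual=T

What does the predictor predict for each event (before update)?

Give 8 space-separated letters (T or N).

Answer: T T T T T T T T

Derivation:
Ev 1: PC=5 idx=2 pred=T actual=T -> ctr[2]=3
Ev 2: PC=3 idx=0 pred=T actual=T -> ctr[0]=3
Ev 3: PC=4 idx=1 pred=T actual=T -> ctr[1]=3
Ev 4: PC=7 idx=1 pred=T actual=T -> ctr[1]=3
Ev 5: PC=3 idx=0 pred=T actual=N -> ctr[0]=2
Ev 6: PC=5 idx=2 pred=T actual=T -> ctr[2]=3
Ev 7: PC=4 idx=1 pred=T actual=T -> ctr[1]=3
Ev 8: PC=5 idx=2 pred=T actual=T -> ctr[2]=3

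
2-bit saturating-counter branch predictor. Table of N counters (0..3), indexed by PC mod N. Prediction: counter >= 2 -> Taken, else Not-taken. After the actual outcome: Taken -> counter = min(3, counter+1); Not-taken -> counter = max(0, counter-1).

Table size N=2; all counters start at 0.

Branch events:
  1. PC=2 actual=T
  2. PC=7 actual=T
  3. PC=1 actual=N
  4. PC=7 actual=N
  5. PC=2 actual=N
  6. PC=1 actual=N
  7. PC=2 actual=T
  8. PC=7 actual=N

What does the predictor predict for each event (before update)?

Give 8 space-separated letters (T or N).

Ev 1: PC=2 idx=0 pred=N actual=T -> ctr[0]=1
Ev 2: PC=7 idx=1 pred=N actual=T -> ctr[1]=1
Ev 3: PC=1 idx=1 pred=N actual=N -> ctr[1]=0
Ev 4: PC=7 idx=1 pred=N actual=N -> ctr[1]=0
Ev 5: PC=2 idx=0 pred=N actual=N -> ctr[0]=0
Ev 6: PC=1 idx=1 pred=N actual=N -> ctr[1]=0
Ev 7: PC=2 idx=0 pred=N actual=T -> ctr[0]=1
Ev 8: PC=7 idx=1 pred=N actual=N -> ctr[1]=0

Answer: N N N N N N N N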